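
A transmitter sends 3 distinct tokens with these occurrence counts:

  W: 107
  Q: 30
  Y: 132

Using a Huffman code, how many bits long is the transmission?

406

Build the Huffman tree bottom-up:
combine Q(30), W(107) → 137
combine Y(132), 137 → 269
Total encoded bits = sum of merged weights = 137 + 269 = 406.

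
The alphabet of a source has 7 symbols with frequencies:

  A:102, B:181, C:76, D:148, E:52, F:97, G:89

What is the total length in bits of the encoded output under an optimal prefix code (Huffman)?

2034

Greedily combine the two least-frequent nodes:
combine E(52), C(76) → 128
combine G(89), F(97) → 186
combine A(102), 128 → 230
combine D(148), B(181) → 329
combine 186, 230 → 416
combine 329, 416 → 745
Total encoded bits = sum of merged weights = 128 + 186 + 230 + 329 + 416 + 745 = 2034.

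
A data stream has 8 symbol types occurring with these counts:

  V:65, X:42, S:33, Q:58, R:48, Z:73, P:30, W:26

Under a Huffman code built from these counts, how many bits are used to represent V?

3

Build the tree from the bottom:
combine W(26), P(30) → 56
combine S(33), X(42) → 75
combine R(48), 56 → 104
combine Q(58), V(65) → 123
combine Z(73), 75 → 148
combine 104, 123 → 227
combine 148, 227 → 375
V sits 3 levels below the root, so its codeword is 3 bits.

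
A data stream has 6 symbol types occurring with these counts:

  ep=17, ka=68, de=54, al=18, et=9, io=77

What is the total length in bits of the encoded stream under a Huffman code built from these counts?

556

Merge the two smallest weights repeatedly:
combine et(9), ep(17) → 26
combine al(18), 26 → 44
combine 44, de(54) → 98
combine ka(68), io(77) → 145
combine 98, 145 → 243
Total encoded bits = sum of merged weights = 26 + 44 + 98 + 145 + 243 = 556.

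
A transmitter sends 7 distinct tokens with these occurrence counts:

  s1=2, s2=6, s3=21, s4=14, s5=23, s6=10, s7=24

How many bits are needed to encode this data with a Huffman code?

Merge the two smallest weights repeatedly:
s1(2) + s2(6) → 8
8 + s6(10) → 18
s4(14) + 18 → 32
s3(21) + s5(23) → 44
s7(24) + 32 → 56
44 + 56 → 100
Each symbol's bit-cost is frequency × depth; summing gives 258 bits (equivalently 8 + 18 + 32 + 44 + 56 + 100).

258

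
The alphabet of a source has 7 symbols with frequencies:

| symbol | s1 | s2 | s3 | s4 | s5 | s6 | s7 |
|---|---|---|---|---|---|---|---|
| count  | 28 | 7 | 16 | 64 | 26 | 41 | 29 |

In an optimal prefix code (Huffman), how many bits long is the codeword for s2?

4

Build the tree from the bottom:
combine s2(7), s3(16) → 23
combine 23, s5(26) → 49
combine s1(28), s7(29) → 57
combine s6(41), 49 → 90
combine 57, s4(64) → 121
combine 90, 121 → 211
s2 sits 4 levels below the root, so its codeword is 4 bits.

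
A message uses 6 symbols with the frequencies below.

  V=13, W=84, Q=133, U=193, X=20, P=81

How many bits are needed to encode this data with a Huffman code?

Merge the two smallest weights repeatedly:
combine V(13), X(20) → 33
combine 33, P(81) → 114
combine W(84), 114 → 198
combine Q(133), U(193) → 326
combine 198, 326 → 524
Total encoded bits = sum of merged weights = 33 + 114 + 198 + 326 + 524 = 1195.

1195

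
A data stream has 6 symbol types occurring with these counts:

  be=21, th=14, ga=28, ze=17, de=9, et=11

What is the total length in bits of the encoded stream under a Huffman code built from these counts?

251

Merge the two smallest weights repeatedly:
de(9) + et(11) → 20
th(14) + ze(17) → 31
20 + be(21) → 41
ga(28) + 31 → 59
41 + 59 → 100
Total encoded bits = sum of merged weights = 20 + 31 + 41 + 59 + 100 = 251.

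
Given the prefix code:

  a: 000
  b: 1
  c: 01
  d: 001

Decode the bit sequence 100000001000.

baaca

Read left to right; each codeword is recognised as soon as it completes (prefix code):
  1→b | 000→a | 000→a | 01→c | 000→a
Decoded message: baaca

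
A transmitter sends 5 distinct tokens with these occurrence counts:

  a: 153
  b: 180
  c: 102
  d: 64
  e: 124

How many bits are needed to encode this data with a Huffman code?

Greedily combine the two least-frequent nodes:
combine d(64), c(102) → 166
combine e(124), a(153) → 277
combine 166, b(180) → 346
combine 277, 346 → 623
Each symbol's bit-cost is frequency × depth; summing gives 1412 bits (equivalently 166 + 277 + 346 + 623).

1412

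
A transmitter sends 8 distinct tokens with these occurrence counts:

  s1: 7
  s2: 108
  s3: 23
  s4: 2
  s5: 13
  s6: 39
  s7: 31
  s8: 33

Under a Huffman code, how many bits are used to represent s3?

Repeatedly merge the two smallest:
merge s4(2) and s1(7): 9
merge 9 and s5(13): 22
merge 22 and s3(23): 45
merge s7(31) and s8(33): 64
merge s6(39) and 45: 84
merge 64 and 84: 148
merge s2(108) and 148: 256
s3 sits 4 levels below the root, so its codeword is 4 bits.

4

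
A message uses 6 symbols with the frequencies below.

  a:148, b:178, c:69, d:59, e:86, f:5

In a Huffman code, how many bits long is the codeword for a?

2

Build the tree from the bottom:
combine f(5), d(59) → 64
combine 64, c(69) → 133
combine e(86), 133 → 219
combine a(148), b(178) → 326
combine 219, 326 → 545
a sits 2 levels below the root, so its codeword is 2 bits.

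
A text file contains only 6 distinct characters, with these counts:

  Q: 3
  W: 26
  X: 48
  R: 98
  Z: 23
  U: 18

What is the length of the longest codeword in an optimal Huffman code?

5

Merge the two lowest-weight nodes at each step:
combine Q(3), U(18) → 21
combine 21, Z(23) → 44
combine W(26), 44 → 70
combine X(48), 70 → 118
combine R(98), 118 → 216
The rarest symbols sit at the bottom; the longest codeword is 5 bits.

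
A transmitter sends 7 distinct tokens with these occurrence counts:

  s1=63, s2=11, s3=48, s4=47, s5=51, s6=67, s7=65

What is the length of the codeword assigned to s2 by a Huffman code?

4

Repeatedly merge the two smallest:
s2(11) + s4(47) → 58
s3(48) + s5(51) → 99
58 + s1(63) → 121
s7(65) + s6(67) → 132
99 + 121 → 220
132 + 220 → 352
s2's leaf is at depth 4, giving a 4-bit codeword.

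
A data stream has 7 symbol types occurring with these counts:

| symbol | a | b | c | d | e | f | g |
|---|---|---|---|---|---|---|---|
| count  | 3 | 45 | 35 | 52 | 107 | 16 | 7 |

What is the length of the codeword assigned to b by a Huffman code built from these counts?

3

Repeatedly merge the two smallest:
a(3) + g(7) → 10
10 + f(16) → 26
26 + c(35) → 61
b(45) + d(52) → 97
61 + 97 → 158
e(107) + 158 → 265
The subtree containing b is merged 3 times, so code length = 3.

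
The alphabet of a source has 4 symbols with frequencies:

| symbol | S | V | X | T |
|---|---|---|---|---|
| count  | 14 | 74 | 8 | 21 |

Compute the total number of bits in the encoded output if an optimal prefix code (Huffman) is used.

182

Build the Huffman tree bottom-up:
combine X(8), S(14) → 22
combine T(21), 22 → 43
combine 43, V(74) → 117
The encoded length is the sum of every internal node's weight: 22 + 43 + 117 = 182 bits.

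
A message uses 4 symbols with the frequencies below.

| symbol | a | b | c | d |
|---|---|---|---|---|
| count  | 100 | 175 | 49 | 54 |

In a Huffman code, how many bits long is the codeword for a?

Huffman merges, smallest pair first:
combine c(49), d(54) → 103
combine a(100), 103 → 203
combine b(175), 203 → 378
The subtree containing a is merged 2 times, so code length = 2.

2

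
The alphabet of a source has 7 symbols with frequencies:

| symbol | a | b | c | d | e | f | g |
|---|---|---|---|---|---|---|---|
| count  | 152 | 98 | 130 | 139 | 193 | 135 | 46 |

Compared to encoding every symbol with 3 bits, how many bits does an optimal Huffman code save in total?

201

Fixed-length: 3 bits × 893 symbols = 2679 bits.
Huffman merges:
combine g(46), b(98) → 144
combine c(130), f(135) → 265
combine d(139), 144 → 283
combine a(152), e(193) → 345
combine 265, 283 → 548
combine 345, 548 → 893
Huffman total = 144 + 265 + 283 + 345 + 548 + 893 = 2478 bits.
Saving = 2679 − 2478 = 201 bits.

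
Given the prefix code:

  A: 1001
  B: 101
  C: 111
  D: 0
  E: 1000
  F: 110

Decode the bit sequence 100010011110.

EACD

Read left to right; each codeword is recognised as soon as it completes (prefix code):
  1000→E | 1001→A | 111→C | 0→D
Decoded message: EACD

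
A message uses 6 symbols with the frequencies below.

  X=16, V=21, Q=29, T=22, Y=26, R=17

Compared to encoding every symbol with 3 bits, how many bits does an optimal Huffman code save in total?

Fixed-length: 3 bits × 131 symbols = 393 bits.
Huffman merges:
X(16) + R(17) → 33
V(21) + T(22) → 43
Y(26) + Q(29) → 55
33 + 43 → 76
55 + 76 → 131
Huffman total = 33 + 43 + 55 + 76 + 131 = 338 bits.
Saving = 393 − 338 = 55 bits.

55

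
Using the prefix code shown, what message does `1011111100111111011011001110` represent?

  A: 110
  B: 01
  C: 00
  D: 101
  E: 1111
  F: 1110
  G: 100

DEGEAAABA

Read left to right; each codeword is recognised as soon as it completes (prefix code):
  101→D | 1111→E | 100→G | 1111→E | 110→A | 110→A | 110→A | 01→B | 110→A
Decoded message: DEGEAAABA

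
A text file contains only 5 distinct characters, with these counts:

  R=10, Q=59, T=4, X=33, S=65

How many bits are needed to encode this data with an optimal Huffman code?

Greedily combine the two least-frequent nodes:
combine T(4), R(10) → 14
combine 14, X(33) → 47
combine 47, Q(59) → 106
combine S(65), 106 → 171
Each symbol's bit-cost is frequency × depth; summing gives 338 bits (equivalently 14 + 47 + 106 + 171).

338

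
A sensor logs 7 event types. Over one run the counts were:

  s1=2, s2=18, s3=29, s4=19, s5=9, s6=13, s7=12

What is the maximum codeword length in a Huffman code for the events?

4

Merge the two lowest-weight nodes at each step:
merge s1(2) and s5(9): 11
merge 11 and s7(12): 23
merge s6(13) and s2(18): 31
merge s4(19) and 23: 42
merge s3(29) and 31: 60
merge 42 and 60: 102
The rarest symbols sit at the bottom; the longest codeword is 4 bits.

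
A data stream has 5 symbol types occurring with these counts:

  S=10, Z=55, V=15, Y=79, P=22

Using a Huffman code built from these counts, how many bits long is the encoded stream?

Build the Huffman tree bottom-up:
combine S(10), V(15) → 25
combine P(22), 25 → 47
combine 47, Z(55) → 102
combine Y(79), 102 → 181
Total encoded bits = sum of merged weights = 25 + 47 + 102 + 181 = 355.

355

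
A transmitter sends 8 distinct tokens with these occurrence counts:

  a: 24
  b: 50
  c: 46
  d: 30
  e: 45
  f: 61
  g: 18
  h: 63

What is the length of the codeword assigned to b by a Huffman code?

Repeatedly merge the two smallest:
merge g(18) and a(24): 42
merge d(30) and 42: 72
merge e(45) and c(46): 91
merge b(50) and f(61): 111
merge h(63) and 72: 135
merge 91 and 111: 202
merge 135 and 202: 337
The subtree containing b is merged 3 times, so code length = 3.

3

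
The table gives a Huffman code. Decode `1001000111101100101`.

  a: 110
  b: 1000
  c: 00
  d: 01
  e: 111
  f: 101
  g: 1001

gcdedgd

Read left to right; each codeword is recognised as soon as it completes (prefix code):
  1001→g | 00→c | 01→d | 111→e | 01→d | 1001→g | 01→d
Decoded message: gcdedgd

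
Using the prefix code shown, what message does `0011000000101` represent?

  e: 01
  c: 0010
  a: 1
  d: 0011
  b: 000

dbbae

Read left to right; each codeword is recognised as soon as it completes (prefix code):
  0011→d | 000→b | 000→b | 1→a | 01→e
Decoded message: dbbae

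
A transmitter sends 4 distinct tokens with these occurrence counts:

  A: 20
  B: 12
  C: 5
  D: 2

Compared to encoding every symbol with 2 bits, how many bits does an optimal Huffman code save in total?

13

Fixed-length: 2 bits × 39 symbols = 78 bits.
Huffman merges:
combine D(2), C(5) → 7
combine 7, B(12) → 19
combine 19, A(20) → 39
Huffman total = 7 + 19 + 39 = 65 bits.
Saving = 78 − 65 = 13 bits.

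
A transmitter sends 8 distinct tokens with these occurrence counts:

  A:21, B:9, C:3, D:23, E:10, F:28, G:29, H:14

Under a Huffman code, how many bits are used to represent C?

5

Repeatedly merge the two smallest:
combine C(3), B(9) → 12
combine E(10), 12 → 22
combine H(14), A(21) → 35
combine 22, D(23) → 45
combine F(28), G(29) → 57
combine 35, 45 → 80
combine 57, 80 → 137
C's leaf is at depth 5, giving a 5-bit codeword.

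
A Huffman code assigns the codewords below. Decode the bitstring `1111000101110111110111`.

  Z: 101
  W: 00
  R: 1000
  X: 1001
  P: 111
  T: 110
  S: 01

Read left to right; each codeword is recognised as soon as it completes (prefix code):
  111→P | 1000→R | 101→Z | 110→T | 111→P | 110→T | 111→P
Decoded message: PRZTPTP

PRZTPTP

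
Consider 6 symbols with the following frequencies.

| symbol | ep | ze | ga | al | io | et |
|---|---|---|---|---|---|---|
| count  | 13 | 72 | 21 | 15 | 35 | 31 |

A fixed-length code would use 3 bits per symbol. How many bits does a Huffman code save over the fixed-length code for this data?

116

Fixed-length: 3 bits × 187 symbols = 561 bits.
Huffman merges:
ep(13) + al(15) → 28
ga(21) + 28 → 49
et(31) + io(35) → 66
49 + 66 → 115
ze(72) + 115 → 187
Huffman total = 28 + 49 + 66 + 115 + 187 = 445 bits.
Saving = 561 − 445 = 116 bits.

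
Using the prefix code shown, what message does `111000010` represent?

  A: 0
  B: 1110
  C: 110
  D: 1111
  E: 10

BAAAE

Read left to right; each codeword is recognised as soon as it completes (prefix code):
  1110→B | 0→A | 0→A | 0→A | 10→E
Decoded message: BAAAE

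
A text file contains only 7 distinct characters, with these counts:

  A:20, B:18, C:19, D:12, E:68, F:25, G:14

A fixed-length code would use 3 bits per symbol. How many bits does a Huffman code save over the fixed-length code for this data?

73

Fixed-length: 3 bits × 176 symbols = 528 bits.
Huffman merges:
combine D(12), G(14) → 26
combine B(18), C(19) → 37
combine A(20), F(25) → 45
combine 26, 37 → 63
combine 45, 63 → 108
combine E(68), 108 → 176
Huffman total = 26 + 37 + 45 + 63 + 108 + 176 = 455 bits.
Saving = 528 − 455 = 73 bits.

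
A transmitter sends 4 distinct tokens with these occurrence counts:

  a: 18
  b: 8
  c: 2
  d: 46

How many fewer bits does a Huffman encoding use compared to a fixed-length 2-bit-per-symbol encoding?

Fixed-length: 2 bits × 74 symbols = 148 bits.
Huffman merges:
c(2) + b(8) → 10
10 + a(18) → 28
28 + d(46) → 74
Huffman total = 10 + 28 + 74 = 112 bits.
Saving = 148 − 112 = 36 bits.

36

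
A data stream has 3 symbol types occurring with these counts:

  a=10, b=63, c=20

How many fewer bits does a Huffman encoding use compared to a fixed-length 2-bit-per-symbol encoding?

63

Fixed-length: 2 bits × 93 symbols = 186 bits.
Huffman merges:
a(10) + c(20) → 30
30 + b(63) → 93
Huffman total = 30 + 93 = 123 bits.
Saving = 186 − 123 = 63 bits.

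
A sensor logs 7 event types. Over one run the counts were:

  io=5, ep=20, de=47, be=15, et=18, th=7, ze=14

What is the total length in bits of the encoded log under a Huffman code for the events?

Greedily combine the two least-frequent nodes:
io(5) + th(7) → 12
12 + ze(14) → 26
be(15) + et(18) → 33
ep(20) + 26 → 46
33 + 46 → 79
de(47) + 79 → 126
Total encoded bits = sum of merged weights = 12 + 26 + 33 + 46 + 79 + 126 = 322.

322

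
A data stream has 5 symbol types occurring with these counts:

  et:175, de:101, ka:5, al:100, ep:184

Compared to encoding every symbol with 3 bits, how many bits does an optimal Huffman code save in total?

460

Fixed-length: 3 bits × 565 symbols = 1695 bits.
Huffman merges:
combine ka(5), al(100) → 105
combine de(101), 105 → 206
combine et(175), ep(184) → 359
combine 206, 359 → 565
Huffman total = 105 + 206 + 359 + 565 = 1235 bits.
Saving = 1695 − 1235 = 460 bits.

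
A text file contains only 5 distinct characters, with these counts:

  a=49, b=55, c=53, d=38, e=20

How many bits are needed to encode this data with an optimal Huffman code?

488

Greedily combine the two least-frequent nodes:
merge e(20) and d(38): 58
merge a(49) and c(53): 102
merge b(55) and 58: 113
merge 102 and 113: 215
Each symbol's bit-cost is frequency × depth; summing gives 488 bits (equivalently 58 + 102 + 113 + 215).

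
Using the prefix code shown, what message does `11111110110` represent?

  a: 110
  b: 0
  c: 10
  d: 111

ddca

Read left to right; each codeword is recognised as soon as it completes (prefix code):
  111→d | 111→d | 10→c | 110→a
Decoded message: ddca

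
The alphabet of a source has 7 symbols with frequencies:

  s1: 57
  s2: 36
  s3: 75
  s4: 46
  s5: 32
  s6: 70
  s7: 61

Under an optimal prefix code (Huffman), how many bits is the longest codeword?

4

Merge the two lowest-weight nodes at each step:
s5(32) + s2(36) → 68
s4(46) + s1(57) → 103
s7(61) + 68 → 129
s6(70) + s3(75) → 145
103 + 129 → 232
145 + 232 → 377
The first pair merged (s5, s2) ends up deepest, at depth 4.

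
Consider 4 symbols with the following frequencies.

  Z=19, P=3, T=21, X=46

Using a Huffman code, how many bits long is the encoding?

154

Build the Huffman tree bottom-up:
combine P(3), Z(19) → 22
combine T(21), 22 → 43
combine 43, X(46) → 89
The encoded length is the sum of every internal node's weight: 22 + 43 + 89 = 154 bits.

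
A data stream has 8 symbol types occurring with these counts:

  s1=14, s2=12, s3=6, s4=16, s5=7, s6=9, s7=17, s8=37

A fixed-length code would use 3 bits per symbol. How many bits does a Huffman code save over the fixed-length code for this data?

Fixed-length: 3 bits × 118 symbols = 354 bits.
Huffman merges:
merge s3(6) and s5(7): 13
merge s6(9) and s2(12): 21
merge 13 and s1(14): 27
merge s4(16) and s7(17): 33
merge 21 and 27: 48
merge 33 and s8(37): 70
merge 48 and 70: 118
Huffman total = 13 + 21 + 27 + 33 + 48 + 70 + 118 = 330 bits.
Saving = 354 − 330 = 24 bits.

24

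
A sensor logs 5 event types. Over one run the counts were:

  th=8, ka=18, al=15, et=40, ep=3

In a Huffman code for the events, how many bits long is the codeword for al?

3

Repeatedly merge the two smallest:
combine ep(3), th(8) → 11
combine 11, al(15) → 26
combine ka(18), 26 → 44
combine et(40), 44 → 84
al sits 3 levels below the root, so its codeword is 3 bits.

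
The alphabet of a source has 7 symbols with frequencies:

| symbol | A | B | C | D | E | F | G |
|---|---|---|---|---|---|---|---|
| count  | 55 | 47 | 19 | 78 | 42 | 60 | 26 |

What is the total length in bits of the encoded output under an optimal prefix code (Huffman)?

888

Greedily combine the two least-frequent nodes:
C(19) + G(26) → 45
E(42) + 45 → 87
B(47) + A(55) → 102
F(60) + D(78) → 138
87 + 102 → 189
138 + 189 → 327
Total encoded bits = sum of merged weights = 45 + 87 + 102 + 138 + 189 + 327 = 888.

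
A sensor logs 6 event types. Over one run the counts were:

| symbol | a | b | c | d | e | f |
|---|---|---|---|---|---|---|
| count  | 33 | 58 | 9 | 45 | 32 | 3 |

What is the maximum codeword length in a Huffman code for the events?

4

Merge the two lowest-weight nodes at each step:
combine f(3), c(9) → 12
combine 12, e(32) → 44
combine a(33), 44 → 77
combine d(45), b(58) → 103
combine 77, 103 → 180
Maximum depth reached is 4.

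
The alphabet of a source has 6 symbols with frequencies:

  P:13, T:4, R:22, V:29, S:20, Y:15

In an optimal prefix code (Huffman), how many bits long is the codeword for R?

2

Huffman merges, smallest pair first:
T(4) + P(13) → 17
Y(15) + 17 → 32
S(20) + R(22) → 42
V(29) + 32 → 61
42 + 61 → 103
The subtree containing R is merged 2 times, so code length = 2.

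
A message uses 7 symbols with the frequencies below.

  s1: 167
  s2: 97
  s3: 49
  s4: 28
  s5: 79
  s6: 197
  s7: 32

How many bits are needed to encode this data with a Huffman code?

1643

Merge the two smallest weights repeatedly:
merge s4(28) and s7(32): 60
merge s3(49) and 60: 109
merge s5(79) and s2(97): 176
merge 109 and s1(167): 276
merge 176 and s6(197): 373
merge 276 and 373: 649
The encoded length is the sum of every internal node's weight: 60 + 109 + 176 + 276 + 373 + 649 = 1643 bits.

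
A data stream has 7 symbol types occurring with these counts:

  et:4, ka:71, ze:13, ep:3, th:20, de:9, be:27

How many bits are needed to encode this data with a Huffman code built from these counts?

322

Greedily combine the two least-frequent nodes:
ep(3) + et(4) → 7
7 + de(9) → 16
ze(13) + 16 → 29
th(20) + be(27) → 47
29 + 47 → 76
ka(71) + 76 → 147
Each symbol's bit-cost is frequency × depth; summing gives 322 bits (equivalently 7 + 16 + 29 + 47 + 76 + 147).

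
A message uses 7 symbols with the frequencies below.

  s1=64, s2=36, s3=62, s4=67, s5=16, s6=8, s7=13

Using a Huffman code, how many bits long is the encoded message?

Greedily combine the two least-frequent nodes:
combine s6(8), s7(13) → 21
combine s5(16), 21 → 37
combine s2(36), 37 → 73
combine s3(62), s1(64) → 126
combine s4(67), 73 → 140
combine 126, 140 → 266
Total encoded bits = sum of merged weights = 21 + 37 + 73 + 126 + 140 + 266 = 663.

663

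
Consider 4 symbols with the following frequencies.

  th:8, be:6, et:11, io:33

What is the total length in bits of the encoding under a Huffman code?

Greedily combine the two least-frequent nodes:
be(6) + th(8) → 14
et(11) + 14 → 25
25 + io(33) → 58
The encoded length is the sum of every internal node's weight: 14 + 25 + 58 = 97 bits.

97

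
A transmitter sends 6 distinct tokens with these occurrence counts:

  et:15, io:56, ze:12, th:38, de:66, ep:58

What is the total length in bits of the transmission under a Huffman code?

582

Build the Huffman tree bottom-up:
ze(12) + et(15) → 27
27 + th(38) → 65
io(56) + ep(58) → 114
65 + de(66) → 131
114 + 131 → 245
Total encoded bits = sum of merged weights = 27 + 65 + 114 + 131 + 245 = 582.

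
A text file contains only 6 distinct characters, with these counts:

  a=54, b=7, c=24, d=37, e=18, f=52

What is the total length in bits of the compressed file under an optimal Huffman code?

Greedily combine the two least-frequent nodes:
merge b(7) and e(18): 25
merge c(24) and 25: 49
merge d(37) and 49: 86
merge f(52) and a(54): 106
merge 86 and 106: 192
The encoded length is the sum of every internal node's weight: 25 + 49 + 86 + 106 + 192 = 458 bits.

458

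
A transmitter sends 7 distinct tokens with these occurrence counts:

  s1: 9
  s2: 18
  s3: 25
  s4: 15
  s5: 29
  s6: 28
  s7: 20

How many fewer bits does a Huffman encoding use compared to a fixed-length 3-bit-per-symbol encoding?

Fixed-length: 3 bits × 144 symbols = 432 bits.
Huffman merges:
combine s1(9), s4(15) → 24
combine s2(18), s7(20) → 38
combine 24, s3(25) → 49
combine s6(28), s5(29) → 57
combine 38, 49 → 87
combine 57, 87 → 144
Huffman total = 24 + 38 + 49 + 57 + 87 + 144 = 399 bits.
Saving = 432 − 399 = 33 bits.

33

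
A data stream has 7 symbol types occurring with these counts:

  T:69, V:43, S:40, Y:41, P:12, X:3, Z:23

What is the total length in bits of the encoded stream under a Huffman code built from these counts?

Build the Huffman tree bottom-up:
merge X(3) and P(12): 15
merge 15 and Z(23): 38
merge 38 and S(40): 78
merge Y(41) and V(43): 84
merge T(69) and 78: 147
merge 84 and 147: 231
Total encoded bits = sum of merged weights = 15 + 38 + 78 + 84 + 147 + 231 = 593.

593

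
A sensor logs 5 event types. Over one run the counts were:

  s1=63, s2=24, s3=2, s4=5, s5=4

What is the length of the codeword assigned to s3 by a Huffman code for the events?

4

Huffman merges, smallest pair first:
merge s3(2) and s5(4): 6
merge s4(5) and 6: 11
merge 11 and s2(24): 35
merge 35 and s1(63): 98
s3's leaf is at depth 4, giving a 4-bit codeword.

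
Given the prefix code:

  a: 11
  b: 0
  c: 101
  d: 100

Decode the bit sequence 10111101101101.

Read left to right; each codeword is recognised as soon as it completes (prefix code):
  101→c | 11→a | 101→c | 101→c | 101→c
Decoded message: caccc

caccc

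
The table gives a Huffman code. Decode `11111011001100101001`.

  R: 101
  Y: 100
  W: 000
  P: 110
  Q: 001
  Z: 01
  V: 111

VPPZYRQ

Read left to right; each codeword is recognised as soon as it completes (prefix code):
  111→V | 110→P | 110→P | 01→Z | 100→Y | 101→R | 001→Q
Decoded message: VPPZYRQ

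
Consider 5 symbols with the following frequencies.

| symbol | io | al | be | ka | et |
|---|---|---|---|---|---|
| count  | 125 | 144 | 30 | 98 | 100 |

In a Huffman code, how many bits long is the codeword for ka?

Build the tree from the bottom:
be(30) + ka(98) → 128
et(100) + io(125) → 225
128 + al(144) → 272
225 + 272 → 497
ka sits 3 levels below the root, so its codeword is 3 bits.

3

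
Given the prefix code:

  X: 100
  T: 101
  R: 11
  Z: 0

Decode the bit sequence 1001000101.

Read left to right; each codeword is recognised as soon as it completes (prefix code):
  100→X | 100→X | 0→Z | 101→T
Decoded message: XXZT

XXZT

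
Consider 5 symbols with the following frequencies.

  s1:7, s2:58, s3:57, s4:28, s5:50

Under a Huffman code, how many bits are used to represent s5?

Huffman merges, smallest pair first:
merge s1(7) and s4(28): 35
merge 35 and s5(50): 85
merge s3(57) and s2(58): 115
merge 85 and 115: 200
s5 sits 2 levels below the root, so its codeword is 2 bits.

2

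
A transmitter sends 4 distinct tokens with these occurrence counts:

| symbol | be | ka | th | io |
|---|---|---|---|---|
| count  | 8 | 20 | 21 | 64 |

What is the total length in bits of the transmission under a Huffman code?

190

Greedily combine the two least-frequent nodes:
be(8) + ka(20) → 28
th(21) + 28 → 49
49 + io(64) → 113
Total encoded bits = sum of merged weights = 28 + 49 + 113 = 190.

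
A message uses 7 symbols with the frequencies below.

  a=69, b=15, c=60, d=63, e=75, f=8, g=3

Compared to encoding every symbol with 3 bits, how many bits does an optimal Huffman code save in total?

170

Fixed-length: 3 bits × 293 symbols = 879 bits.
Huffman merges:
merge g(3) and f(8): 11
merge 11 and b(15): 26
merge 26 and c(60): 86
merge d(63) and a(69): 132
merge e(75) and 86: 161
merge 132 and 161: 293
Huffman total = 11 + 26 + 86 + 132 + 161 + 293 = 709 bits.
Saving = 879 − 709 = 170 bits.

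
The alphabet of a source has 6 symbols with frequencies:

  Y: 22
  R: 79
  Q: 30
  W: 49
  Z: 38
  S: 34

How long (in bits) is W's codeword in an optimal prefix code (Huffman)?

Repeatedly merge the two smallest:
Y(22) + Q(30) → 52
S(34) + Z(38) → 72
W(49) + 52 → 101
72 + R(79) → 151
101 + 151 → 252
The subtree containing W is merged 2 times, so code length = 2.

2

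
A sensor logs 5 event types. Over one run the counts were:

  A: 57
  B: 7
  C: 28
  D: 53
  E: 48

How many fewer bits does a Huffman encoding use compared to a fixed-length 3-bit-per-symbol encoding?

Fixed-length: 3 bits × 193 symbols = 579 bits.
Huffman merges:
combine B(7), C(28) → 35
combine 35, E(48) → 83
combine D(53), A(57) → 110
combine 83, 110 → 193
Huffman total = 35 + 83 + 110 + 193 = 421 bits.
Saving = 579 − 421 = 158 bits.

158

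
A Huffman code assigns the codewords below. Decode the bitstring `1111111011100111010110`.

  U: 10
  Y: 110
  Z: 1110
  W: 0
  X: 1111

Read left to right; each codeword is recognised as soon as it completes (prefix code):
  1111→X | 1110→Z | 1110→Z | 0→W | 1110→Z | 10→U | 110→Y
Decoded message: XZZWZUY

XZZWZUY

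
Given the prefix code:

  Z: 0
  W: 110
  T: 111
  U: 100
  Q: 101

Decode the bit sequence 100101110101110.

Read left to right; each codeword is recognised as soon as it completes (prefix code):
  100→U | 101→Q | 110→W | 101→Q | 110→W
Decoded message: UQWQW

UQWQW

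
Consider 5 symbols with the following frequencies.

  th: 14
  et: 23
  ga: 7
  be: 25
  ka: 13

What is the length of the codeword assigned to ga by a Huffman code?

3

Repeatedly merge the two smallest:
ga(7) + ka(13) → 20
th(14) + 20 → 34
et(23) + be(25) → 48
34 + 48 → 82
The subtree containing ga is merged 3 times, so code length = 3.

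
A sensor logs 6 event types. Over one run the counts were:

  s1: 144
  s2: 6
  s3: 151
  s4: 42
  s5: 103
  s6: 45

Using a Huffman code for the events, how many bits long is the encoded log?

1123

Build the Huffman tree bottom-up:
merge s2(6) and s4(42): 48
merge s6(45) and 48: 93
merge 93 and s5(103): 196
merge s1(144) and s3(151): 295
merge 196 and 295: 491
Total encoded bits = sum of merged weights = 48 + 93 + 196 + 295 + 491 = 1123.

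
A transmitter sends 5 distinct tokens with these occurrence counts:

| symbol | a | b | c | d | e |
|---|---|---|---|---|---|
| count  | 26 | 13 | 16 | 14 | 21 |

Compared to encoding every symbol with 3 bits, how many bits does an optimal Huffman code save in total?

Fixed-length: 3 bits × 90 symbols = 270 bits.
Huffman merges:
b(13) + d(14) → 27
c(16) + e(21) → 37
a(26) + 27 → 53
37 + 53 → 90
Huffman total = 27 + 37 + 53 + 90 = 207 bits.
Saving = 270 − 207 = 63 bits.

63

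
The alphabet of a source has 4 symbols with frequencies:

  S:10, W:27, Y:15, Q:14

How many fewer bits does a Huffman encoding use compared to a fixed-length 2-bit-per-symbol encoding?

3

Fixed-length: 2 bits × 66 symbols = 132 bits.
Huffman merges:
S(10) + Q(14) → 24
Y(15) + 24 → 39
W(27) + 39 → 66
Huffman total = 24 + 39 + 66 = 129 bits.
Saving = 132 − 129 = 3 bits.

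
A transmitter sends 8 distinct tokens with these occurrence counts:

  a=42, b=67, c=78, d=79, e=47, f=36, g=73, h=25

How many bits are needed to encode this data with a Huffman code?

Greedily combine the two least-frequent nodes:
merge h(25) and f(36): 61
merge a(42) and e(47): 89
merge 61 and b(67): 128
merge g(73) and c(78): 151
merge d(79) and 89: 168
merge 128 and 151: 279
merge 168 and 279: 447
The encoded length is the sum of every internal node's weight: 61 + 89 + 128 + 151 + 168 + 279 + 447 = 1323 bits.

1323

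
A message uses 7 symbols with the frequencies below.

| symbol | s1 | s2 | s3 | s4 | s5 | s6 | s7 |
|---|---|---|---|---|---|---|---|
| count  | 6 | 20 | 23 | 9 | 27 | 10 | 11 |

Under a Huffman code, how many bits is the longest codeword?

Merge the two lowest-weight nodes at each step:
combine s1(6), s4(9) → 15
combine s6(10), s7(11) → 21
combine 15, s2(20) → 35
combine 21, s3(23) → 44
combine s5(27), 35 → 62
combine 44, 62 → 106
Maximum depth reached is 4.

4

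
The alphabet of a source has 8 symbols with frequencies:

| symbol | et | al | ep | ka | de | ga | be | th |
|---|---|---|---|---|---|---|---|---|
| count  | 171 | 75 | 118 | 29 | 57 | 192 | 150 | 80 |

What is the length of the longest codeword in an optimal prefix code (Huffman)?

4

Merge the two lowest-weight nodes at each step:
ka(29) + de(57) → 86
al(75) + th(80) → 155
86 + ep(118) → 204
be(150) + 155 → 305
et(171) + ga(192) → 363
204 + 305 → 509
363 + 509 → 872
The first pair merged (ka, de) ends up deepest, at depth 4.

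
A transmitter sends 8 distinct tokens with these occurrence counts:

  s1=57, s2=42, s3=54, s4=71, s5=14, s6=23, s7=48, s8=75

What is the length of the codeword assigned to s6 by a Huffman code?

Build the tree from the bottom:
s5(14) + s6(23) → 37
37 + s2(42) → 79
s7(48) + s3(54) → 102
s1(57) + s4(71) → 128
s8(75) + 79 → 154
102 + 128 → 230
154 + 230 → 384
The subtree containing s6 is merged 4 times, so code length = 4.

4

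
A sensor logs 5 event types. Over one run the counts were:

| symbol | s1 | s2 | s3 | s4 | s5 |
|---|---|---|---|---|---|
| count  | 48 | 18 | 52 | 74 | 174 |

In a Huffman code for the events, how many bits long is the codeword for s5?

1

Repeatedly merge the two smallest:
merge s2(18) and s1(48): 66
merge s3(52) and 66: 118
merge s4(74) and 118: 192
merge s5(174) and 192: 366
s5 is merged only at the final step, so code length = 1.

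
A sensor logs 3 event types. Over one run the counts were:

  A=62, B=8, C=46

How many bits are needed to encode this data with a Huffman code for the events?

Greedily combine the two least-frequent nodes:
B(8) + C(46) → 54
54 + A(62) → 116
The encoded length is the sum of every internal node's weight: 54 + 116 = 170 bits.

170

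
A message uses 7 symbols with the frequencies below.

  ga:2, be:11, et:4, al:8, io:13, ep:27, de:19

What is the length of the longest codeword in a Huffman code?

4

Merge the two lowest-weight nodes at each step:
merge ga(2) and et(4): 6
merge 6 and al(8): 14
merge be(11) and io(13): 24
merge 14 and de(19): 33
merge 24 and ep(27): 51
merge 33 and 51: 84
Maximum depth reached is 4.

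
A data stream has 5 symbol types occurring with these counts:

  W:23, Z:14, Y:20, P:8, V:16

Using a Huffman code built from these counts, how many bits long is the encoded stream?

Merge the two smallest weights repeatedly:
P(8) + Z(14) → 22
V(16) + Y(20) → 36
22 + W(23) → 45
36 + 45 → 81
Each symbol's bit-cost is frequency × depth; summing gives 184 bits (equivalently 22 + 36 + 45 + 81).

184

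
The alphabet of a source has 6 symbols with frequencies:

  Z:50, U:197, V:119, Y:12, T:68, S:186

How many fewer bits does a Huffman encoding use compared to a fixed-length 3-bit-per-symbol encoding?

440

Fixed-length: 3 bits × 632 symbols = 1896 bits.
Huffman merges:
merge Y(12) and Z(50): 62
merge 62 and T(68): 130
merge V(119) and 130: 249
merge S(186) and U(197): 383
merge 249 and 383: 632
Huffman total = 62 + 130 + 249 + 383 + 632 = 1456 bits.
Saving = 1896 − 1456 = 440 bits.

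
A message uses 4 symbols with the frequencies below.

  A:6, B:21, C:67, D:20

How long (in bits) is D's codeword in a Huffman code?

3

Repeatedly merge the two smallest:
merge A(6) and D(20): 26
merge B(21) and 26: 47
merge 47 and C(67): 114
D sits 3 levels below the root, so its codeword is 3 bits.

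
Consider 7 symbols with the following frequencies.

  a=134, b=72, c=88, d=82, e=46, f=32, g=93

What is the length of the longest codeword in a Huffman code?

Merge the two lowest-weight nodes at each step:
f(32) + e(46) → 78
b(72) + 78 → 150
d(82) + c(88) → 170
g(93) + a(134) → 227
150 + 170 → 320
227 + 320 → 547
The first pair merged (f, e) ends up deepest, at depth 4.

4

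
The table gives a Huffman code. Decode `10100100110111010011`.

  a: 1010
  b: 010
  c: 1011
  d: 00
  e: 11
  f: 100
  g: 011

Read left to right; each codeword is recognised as soon as it completes (prefix code):
  1010→a | 010→b | 011→g | 011→g | 1010→a | 011→g
Decoded message: abggag

abggag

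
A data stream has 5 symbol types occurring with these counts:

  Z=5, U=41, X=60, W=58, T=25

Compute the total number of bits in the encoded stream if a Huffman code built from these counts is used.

Build the Huffman tree bottom-up:
Z(5) + T(25) → 30
30 + U(41) → 71
W(58) + X(60) → 118
71 + 118 → 189
Each symbol's bit-cost is frequency × depth; summing gives 408 bits (equivalently 30 + 71 + 118 + 189).

408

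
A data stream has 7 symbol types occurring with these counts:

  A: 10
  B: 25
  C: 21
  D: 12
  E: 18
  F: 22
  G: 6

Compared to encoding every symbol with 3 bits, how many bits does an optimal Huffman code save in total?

Fixed-length: 3 bits × 114 symbols = 342 bits.
Huffman merges:
merge G(6) and A(10): 16
merge D(12) and 16: 28
merge E(18) and C(21): 39
merge F(22) and B(25): 47
merge 28 and 39: 67
merge 47 and 67: 114
Huffman total = 16 + 28 + 39 + 47 + 67 + 114 = 311 bits.
Saving = 342 − 311 = 31 bits.

31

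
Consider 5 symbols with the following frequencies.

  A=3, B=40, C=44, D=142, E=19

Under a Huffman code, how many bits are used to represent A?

4

Huffman merges, smallest pair first:
merge A(3) and E(19): 22
merge 22 and B(40): 62
merge C(44) and 62: 106
merge 106 and D(142): 248
A sits 4 levels below the root, so its codeword is 4 bits.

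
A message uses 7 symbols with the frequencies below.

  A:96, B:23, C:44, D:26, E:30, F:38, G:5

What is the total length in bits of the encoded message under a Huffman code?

Build the Huffman tree bottom-up:
merge G(5) and B(23): 28
merge D(26) and 28: 54
merge E(30) and F(38): 68
merge C(44) and 54: 98
merge 68 and A(96): 164
merge 98 and 164: 262
Total encoded bits = sum of merged weights = 28 + 54 + 68 + 98 + 164 + 262 = 674.

674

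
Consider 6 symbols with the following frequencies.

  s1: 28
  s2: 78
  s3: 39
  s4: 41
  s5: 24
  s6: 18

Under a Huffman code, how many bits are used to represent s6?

Huffman merges, smallest pair first:
merge s6(18) and s5(24): 42
merge s1(28) and s3(39): 67
merge s4(41) and 42: 83
merge 67 and s2(78): 145
merge 83 and 145: 228
The subtree containing s6 is merged 3 times, so code length = 3.

3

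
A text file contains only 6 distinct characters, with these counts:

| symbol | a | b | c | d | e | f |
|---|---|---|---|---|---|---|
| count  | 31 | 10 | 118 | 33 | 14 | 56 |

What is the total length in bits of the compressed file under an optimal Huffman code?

573

Greedily combine the two least-frequent nodes:
combine b(10), e(14) → 24
combine 24, a(31) → 55
combine d(33), 55 → 88
combine f(56), 88 → 144
combine c(118), 144 → 262
Total encoded bits = sum of merged weights = 24 + 55 + 88 + 144 + 262 = 573.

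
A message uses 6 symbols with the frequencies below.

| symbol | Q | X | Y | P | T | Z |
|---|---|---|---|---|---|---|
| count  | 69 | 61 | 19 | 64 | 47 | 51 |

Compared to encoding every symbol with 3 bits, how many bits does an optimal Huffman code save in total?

Fixed-length: 3 bits × 311 symbols = 933 bits.
Huffman merges:
combine Y(19), T(47) → 66
combine Z(51), X(61) → 112
combine P(64), 66 → 130
combine Q(69), 112 → 181
combine 130, 181 → 311
Huffman total = 66 + 112 + 130 + 181 + 311 = 800 bits.
Saving = 933 − 800 = 133 bits.

133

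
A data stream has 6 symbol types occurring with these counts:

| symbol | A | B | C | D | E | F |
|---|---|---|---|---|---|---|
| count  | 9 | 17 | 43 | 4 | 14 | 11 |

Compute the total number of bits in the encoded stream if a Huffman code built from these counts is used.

Merge the two smallest weights repeatedly:
merge D(4) and A(9): 13
merge F(11) and 13: 24
merge E(14) and B(17): 31
merge 24 and 31: 55
merge C(43) and 55: 98
Total encoded bits = sum of merged weights = 13 + 24 + 31 + 55 + 98 = 221.

221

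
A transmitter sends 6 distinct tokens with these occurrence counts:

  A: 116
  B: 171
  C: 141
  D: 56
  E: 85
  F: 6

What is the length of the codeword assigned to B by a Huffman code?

Repeatedly merge the two smallest:
merge F(6) and D(56): 62
merge 62 and E(85): 147
merge A(116) and C(141): 257
merge 147 and B(171): 318
merge 257 and 318: 575
B sits 2 levels below the root, so its codeword is 2 bits.

2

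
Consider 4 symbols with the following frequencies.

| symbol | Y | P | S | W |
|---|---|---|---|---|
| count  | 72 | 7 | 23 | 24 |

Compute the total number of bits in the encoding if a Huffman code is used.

Build the Huffman tree bottom-up:
combine P(7), S(23) → 30
combine W(24), 30 → 54
combine 54, Y(72) → 126
Each symbol's bit-cost is frequency × depth; summing gives 210 bits (equivalently 30 + 54 + 126).

210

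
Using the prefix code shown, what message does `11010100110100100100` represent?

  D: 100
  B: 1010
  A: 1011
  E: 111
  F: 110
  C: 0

Read left to right; each codeword is recognised as soon as it completes (prefix code):
  110→F | 1010→B | 0→C | 110→F | 100→D | 100→D | 100→D
Decoded message: FBCFDDD

FBCFDDD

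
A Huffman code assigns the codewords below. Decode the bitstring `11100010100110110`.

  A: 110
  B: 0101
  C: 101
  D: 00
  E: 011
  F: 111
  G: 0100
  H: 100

FDBDAA

Read left to right; each codeword is recognised as soon as it completes (prefix code):
  111→F | 00→D | 0101→B | 00→D | 110→A | 110→A
Decoded message: FDBDAA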